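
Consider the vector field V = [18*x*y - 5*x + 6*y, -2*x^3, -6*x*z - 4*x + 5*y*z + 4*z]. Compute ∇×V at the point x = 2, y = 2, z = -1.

(-5, -2, -66)

(∇×V)₁ = ∂V₃/∂y − ∂V₂/∂z = 5*z
(∇×V)₂ = ∂V₁/∂z − ∂V₃/∂x = 6*z + 4
(∇×V)₃ = ∂V₂/∂x − ∂V₁/∂y = -6*x^2 - 18*x - 6
∇×V = (5*z, 6*z + 4, -6*x^2 - 18*x - 6)
At (2, 2, -1): (-5, -2, -66).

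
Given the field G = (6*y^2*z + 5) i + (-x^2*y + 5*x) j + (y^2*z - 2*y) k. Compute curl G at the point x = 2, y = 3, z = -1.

(-8, 54, 29)

(∇×G)₁ = ∂G₃/∂y − ∂G₂/∂z = 2*y*z - 2
(∇×G)₂ = ∂G₁/∂z − ∂G₃/∂x = 6*y^2
(∇×G)₃ = ∂G₂/∂x − ∂G₁/∂y = -2*x*y - 12*y*z + 5
∇×G = (2*y*z - 2, 6*y^2, -2*x*y - 12*y*z + 5)
At (2, 3, -1): (-8, 54, 29).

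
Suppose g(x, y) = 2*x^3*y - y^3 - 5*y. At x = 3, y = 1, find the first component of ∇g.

(∇g)_1 = ∂g/∂x = 6*x^2*y
At (3, 1): 54.

54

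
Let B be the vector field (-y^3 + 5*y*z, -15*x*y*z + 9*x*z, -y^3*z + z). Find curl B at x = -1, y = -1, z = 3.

(15, -5, 60)

(∇×B)₁ = ∂B₃/∂y − ∂B₂/∂z = 15*x*y - 9*x - 3*y^2*z
(∇×B)₂ = ∂B₁/∂z − ∂B₃/∂x = 5*y
(∇×B)₃ = ∂B₂/∂x − ∂B₁/∂y = 3*y^2 - 15*y*z + 4*z
∇×B = (15*x*y - 9*x - 3*y^2*z, 5*y, 3*y^2 - 15*y*z + 4*z)
At (-1, -1, 3): (15, -5, 60).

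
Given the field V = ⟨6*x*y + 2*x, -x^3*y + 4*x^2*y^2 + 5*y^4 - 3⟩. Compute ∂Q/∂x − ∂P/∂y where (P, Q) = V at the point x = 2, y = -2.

∂V₂/∂x = -3*x^2*y + 8*x*y^2
∂V₁/∂y = 6*x
Scalar curl = -3*x^2*y + 8*x*y^2 - 6*x
At (2, -2): 76.

76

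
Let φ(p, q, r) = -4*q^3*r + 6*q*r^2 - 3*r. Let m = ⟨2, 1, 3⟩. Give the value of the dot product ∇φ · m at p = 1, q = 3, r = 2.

-309

∂φ/∂p = 0
∂φ/∂q = -12*q^2*r + 6*r^2
∂φ/∂r = -4*q^3 + 12*q*r - 3
∇φ at (1, 3, 2) = (0, -192, -39)
∇φ · m = (0)(2) + (-192)(1) + (-39)(3) = -309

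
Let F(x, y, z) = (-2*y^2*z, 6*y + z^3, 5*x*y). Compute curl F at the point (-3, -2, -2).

(-27, 2, 16)

(∇×F)₁ = ∂F₃/∂y − ∂F₂/∂z = 5*x - 3*z^2
(∇×F)₂ = ∂F₁/∂z − ∂F₃/∂x = -2*y^2 - 5*y
(∇×F)₃ = ∂F₂/∂x − ∂F₁/∂y = 4*y*z
∇×F = (5*x - 3*z^2, -2*y^2 - 5*y, 4*y*z)
At (-3, -2, -2): (-27, 2, 16).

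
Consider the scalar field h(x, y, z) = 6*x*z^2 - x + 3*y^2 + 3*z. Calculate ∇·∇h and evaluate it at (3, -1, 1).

42

∂²h/∂x² = 0
∂²h/∂y² = 6
∂²h/∂z² = 12*x
∇²h = 12*x + 6
At (3, -1, 1): 42.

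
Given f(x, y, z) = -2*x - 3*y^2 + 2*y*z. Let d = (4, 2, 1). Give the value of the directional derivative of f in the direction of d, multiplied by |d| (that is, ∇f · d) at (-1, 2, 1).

-24

∂f/∂x = -2
∂f/∂y = -6*y + 2*z
∂f/∂z = 2*y
∇f at (-1, 2, 1) = (-2, -10, 4)
∇f · d = (-2)(4) + (-10)(2) + (4)(1) = -24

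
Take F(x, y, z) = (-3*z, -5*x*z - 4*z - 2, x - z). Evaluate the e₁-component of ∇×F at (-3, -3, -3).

-11

(∇×F)_1 = ∂F₃/∂y − ∂F₂/∂z
= 0 − (-5*x - 4)
= 5*x + 4
At (-3, -3, -3): -11.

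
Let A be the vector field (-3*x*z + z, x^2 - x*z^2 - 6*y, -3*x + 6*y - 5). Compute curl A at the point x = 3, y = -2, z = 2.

(∇×A)₁ = ∂A₃/∂y − ∂A₂/∂z = 2*x*z + 6
(∇×A)₂ = ∂A₁/∂z − ∂A₃/∂x = -3*x + 4
(∇×A)₃ = ∂A₂/∂x − ∂A₁/∂y = 2*x - z^2
∇×A = (2*x*z + 6, -3*x + 4, 2*x - z^2)
At (3, -2, 2): (18, -5, 2).

(18, -5, 2)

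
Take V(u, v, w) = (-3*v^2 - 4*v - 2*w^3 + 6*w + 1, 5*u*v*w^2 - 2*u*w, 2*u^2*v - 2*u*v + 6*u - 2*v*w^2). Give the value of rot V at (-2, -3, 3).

(-190, -84, -155)

(∇×V)₁ = ∂V₃/∂v − ∂V₂/∂w = 2*u^2 - 10*u*v*w - 2*w^2
(∇×V)₂ = ∂V₁/∂w − ∂V₃/∂u = -4*u*v + 2*v - 6*w^2
(∇×V)₃ = ∂V₂/∂u − ∂V₁/∂v = 5*v*w^2 + 6*v - 2*w + 4
∇×V = (2*u^2 - 10*u*v*w - 2*w^2, -4*u*v + 2*v - 6*w^2, 5*v*w^2 + 6*v - 2*w + 4)
At (-2, -3, 3): (-190, -84, -155).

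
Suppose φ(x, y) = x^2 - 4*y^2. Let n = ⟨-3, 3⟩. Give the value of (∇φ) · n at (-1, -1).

∂φ/∂x = 2*x
∂φ/∂y = -8*y
∇φ at (-1, -1) = (-2, 8)
∇φ · n = (-2)(-3) + (8)(3) = 30

30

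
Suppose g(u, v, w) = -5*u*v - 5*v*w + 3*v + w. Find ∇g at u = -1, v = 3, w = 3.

∂g/∂u = -5*v
∂g/∂v = -5*u - 5*w + 3
∂g/∂w = -5*v + 1
∇g = (-5*v, -5*u - 5*w + 3, -5*v + 1)
At (-1, 3, 3): (-15, -7, -14).

(-15, -7, -14)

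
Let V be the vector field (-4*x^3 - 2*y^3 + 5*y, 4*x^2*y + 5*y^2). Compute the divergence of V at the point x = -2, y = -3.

∂V₁/∂x = -12*x^2
∂V₂/∂y = 4*x^2 + 10*y
∇·V = -8*x^2 + 10*y
At (-2, -3): -62.

-62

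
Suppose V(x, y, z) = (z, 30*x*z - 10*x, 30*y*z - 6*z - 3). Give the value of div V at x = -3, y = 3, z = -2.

∂V₁/∂x = 0
∂V₂/∂y = 0
∂V₃/∂z = 30*y - 6
∇·V = 30*y - 6
At (-3, 3, -2): 84.

84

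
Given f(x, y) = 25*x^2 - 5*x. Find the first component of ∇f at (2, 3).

(∇f)_1 = ∂f/∂x = 50*x - 5
At (2, 3): 95.

95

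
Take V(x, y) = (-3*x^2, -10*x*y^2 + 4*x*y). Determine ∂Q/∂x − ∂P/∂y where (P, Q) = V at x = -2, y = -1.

∂V₂/∂x = -10*y^2 + 4*y
∂V₁/∂y = 0
Scalar curl = -10*y^2 + 4*y
At (-2, -1): -14.

-14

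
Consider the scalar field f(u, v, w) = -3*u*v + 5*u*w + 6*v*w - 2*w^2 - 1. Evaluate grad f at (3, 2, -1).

∂f/∂u = -3*v + 5*w
∂f/∂v = -3*u + 6*w
∂f/∂w = 5*u + 6*v - 4*w
∇f = (-3*v + 5*w, -3*u + 6*w, 5*u + 6*v - 4*w)
At (3, 2, -1): (-11, -15, 31).

(-11, -15, 31)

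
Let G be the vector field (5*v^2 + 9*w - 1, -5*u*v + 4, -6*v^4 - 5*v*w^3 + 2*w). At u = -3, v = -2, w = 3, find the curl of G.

(∇×G)₁ = ∂G₃/∂v − ∂G₂/∂w = -24*v^3 - 5*w^3
(∇×G)₂ = ∂G₁/∂w − ∂G₃/∂u = 9
(∇×G)₃ = ∂G₂/∂u − ∂G₁/∂v = -15*v
∇×G = (-24*v^3 - 5*w^3, 9, -15*v)
At (-3, -2, 3): (57, 9, 30).

(57, 9, 30)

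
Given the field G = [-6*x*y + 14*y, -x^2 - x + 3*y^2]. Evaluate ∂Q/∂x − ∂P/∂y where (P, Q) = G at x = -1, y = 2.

∂G₂/∂x = -2*x - 1
∂G₁/∂y = -6*x + 14
Scalar curl = 4*x - 15
At (-1, 2): -19.

-19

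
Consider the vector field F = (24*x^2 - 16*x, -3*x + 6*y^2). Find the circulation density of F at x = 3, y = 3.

-3

∂F₂/∂x = -3
∂F₁/∂y = 0
Scalar curl = -3
At (3, 3): -3.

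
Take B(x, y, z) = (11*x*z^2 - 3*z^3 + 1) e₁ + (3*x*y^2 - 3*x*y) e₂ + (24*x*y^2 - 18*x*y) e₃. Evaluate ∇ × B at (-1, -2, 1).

(∇×B)₁ = ∂B₃/∂y − ∂B₂/∂z = 48*x*y - 18*x
(∇×B)₂ = ∂B₁/∂z − ∂B₃/∂x = 22*x*z - 24*y^2 + 18*y - 9*z^2
(∇×B)₃ = ∂B₂/∂x − ∂B₁/∂y = 3*y^2 - 3*y
∇×B = (48*x*y - 18*x, 22*x*z - 24*y^2 + 18*y - 9*z^2, 3*y^2 - 3*y)
At (-1, -2, 1): (114, -163, 18).

(114, -163, 18)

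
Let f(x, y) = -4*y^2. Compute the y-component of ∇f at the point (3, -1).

(∇f)_2 = ∂f/∂y = -8*y
At (3, -1): 8.

8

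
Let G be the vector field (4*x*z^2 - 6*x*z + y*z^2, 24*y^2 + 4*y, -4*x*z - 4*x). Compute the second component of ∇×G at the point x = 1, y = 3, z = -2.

(∇×G)_2 = ∂G₁/∂z − ∂G₃/∂x
= 8*x*z - 6*x + 2*y*z − (-4*z - 4)
= 8*x*z - 6*x + 2*y*z + 4*z + 4
At (1, 3, -2): -38.

-38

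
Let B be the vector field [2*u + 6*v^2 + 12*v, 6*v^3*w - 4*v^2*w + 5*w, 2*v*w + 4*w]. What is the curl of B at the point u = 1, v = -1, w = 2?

(∇×B)₁ = ∂B₃/∂v − ∂B₂/∂w = -6*v^3 + 4*v^2 + 2*w - 5
(∇×B)₂ = ∂B₁/∂w − ∂B₃/∂u = 0
(∇×B)₃ = ∂B₂/∂u − ∂B₁/∂v = -12*v - 12
∇×B = (-6*v^3 + 4*v^2 + 2*w - 5, 0, -12*v - 12)
At (1, -1, 2): (9, 0, 0).

(9, 0, 0)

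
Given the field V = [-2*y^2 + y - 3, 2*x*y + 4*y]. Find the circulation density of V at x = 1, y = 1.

∂V₂/∂x = 2*y
∂V₁/∂y = -4*y + 1
Scalar curl = 6*y - 1
At (1, 1): 5.

5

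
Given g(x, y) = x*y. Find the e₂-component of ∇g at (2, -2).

(∇g)_2 = ∂g/∂y = x
At (2, -2): 2.

2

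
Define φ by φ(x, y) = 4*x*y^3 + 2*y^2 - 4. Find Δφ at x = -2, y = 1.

∂²φ/∂x² = 0
∂²φ/∂y² = 4*(6*x*y + 1)
∇²φ = 24*x*y + 4
At (-2, 1): -44.

-44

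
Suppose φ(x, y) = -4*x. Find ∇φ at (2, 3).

(-4, 0)

∂φ/∂x = -4
∂φ/∂y = 0
∇φ = (-4, 0)
At (2, 3): (-4, 0).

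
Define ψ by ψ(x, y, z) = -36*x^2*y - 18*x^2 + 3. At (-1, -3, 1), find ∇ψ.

(-180, -36, 0)

∂ψ/∂x = -72*x*y - 36*x
∂ψ/∂y = -36*x^2
∂ψ/∂z = 0
∇ψ = (-72*x*y - 36*x, -36*x^2, 0)
At (-1, -3, 1): (-180, -36, 0).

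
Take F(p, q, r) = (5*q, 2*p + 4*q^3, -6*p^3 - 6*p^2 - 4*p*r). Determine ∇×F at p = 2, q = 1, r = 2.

(∇×F)₁ = ∂F₃/∂q − ∂F₂/∂r = 0
(∇×F)₂ = ∂F₁/∂r − ∂F₃/∂p = 18*p^2 + 12*p + 4*r
(∇×F)₃ = ∂F₂/∂p − ∂F₁/∂q = -3
∇×F = (0, 18*p^2 + 12*p + 4*r, -3)
At (2, 1, 2): (0, 104, -3).

(0, 104, -3)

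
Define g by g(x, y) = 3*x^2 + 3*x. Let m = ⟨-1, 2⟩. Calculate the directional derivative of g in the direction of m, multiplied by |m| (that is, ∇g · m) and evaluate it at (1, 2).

∂g/∂x = 6*x + 3
∂g/∂y = 0
∇g at (1, 2) = (9, 0)
∇g · m = (9)(-1) + (0)(2) = -9

-9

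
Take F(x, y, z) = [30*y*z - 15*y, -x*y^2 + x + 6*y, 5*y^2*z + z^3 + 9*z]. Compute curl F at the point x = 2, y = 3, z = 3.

(∇×F)₁ = ∂F₃/∂y − ∂F₂/∂z = 10*y*z
(∇×F)₂ = ∂F₁/∂z − ∂F₃/∂x = 30*y
(∇×F)₃ = ∂F₂/∂x − ∂F₁/∂y = -y^2 - 30*z + 16
∇×F = (10*y*z, 30*y, -y^2 - 30*z + 16)
At (2, 3, 3): (90, 90, -83).

(90, 90, -83)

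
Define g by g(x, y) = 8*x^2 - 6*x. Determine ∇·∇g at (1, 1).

∂²g/∂x² = 16
∂²g/∂y² = 0
∇²g = 16
At (1, 1): 16.

16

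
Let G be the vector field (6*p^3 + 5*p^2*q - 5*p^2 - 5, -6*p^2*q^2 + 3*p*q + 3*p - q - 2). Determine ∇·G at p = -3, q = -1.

∂G₁/∂p = 18*p^2 + 10*p*q - 10*p
∂G₂/∂q = -12*p^2*q + 3*p - 1
∇·G = -12*p^2*q + 18*p^2 + 10*p*q - 7*p - 1
At (-3, -1): 320.

320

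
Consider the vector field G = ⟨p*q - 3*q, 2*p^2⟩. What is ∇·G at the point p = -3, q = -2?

∂G₁/∂p = q
∂G₂/∂q = 0
∇·G = q
At (-3, -2): -2.

-2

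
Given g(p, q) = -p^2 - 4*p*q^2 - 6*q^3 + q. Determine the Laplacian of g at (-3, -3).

∂²g/∂p² = -2
∂²g/∂q² = -4*(2*p + 9*q)
∇²g = -8*p - 36*q - 2
At (-3, -3): 130.

130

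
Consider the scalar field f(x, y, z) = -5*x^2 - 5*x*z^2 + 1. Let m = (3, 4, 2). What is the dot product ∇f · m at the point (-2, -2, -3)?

∂f/∂x = -10*x - 5*z^2
∂f/∂y = 0
∂f/∂z = -10*x*z
∇f at (-2, -2, -3) = (-25, 0, -60)
∇f · m = (-25)(3) + (0)(4) + (-60)(2) = -195

-195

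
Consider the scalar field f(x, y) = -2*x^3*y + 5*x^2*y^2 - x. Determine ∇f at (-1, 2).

(-53, 22)

∂f/∂x = -6*x^2*y + 10*x*y^2 - 1
∂f/∂y = -2*x^3 + 10*x^2*y
∇f = (-6*x^2*y + 10*x*y^2 - 1, -2*x^3 + 10*x^2*y)
At (-1, 2): (-53, 22).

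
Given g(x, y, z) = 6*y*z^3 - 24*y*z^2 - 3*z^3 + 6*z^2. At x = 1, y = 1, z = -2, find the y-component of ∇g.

(∇g)_2 = ∂g/∂y = 6*z^3 - 24*z^2
At (1, 1, -2): -144.

-144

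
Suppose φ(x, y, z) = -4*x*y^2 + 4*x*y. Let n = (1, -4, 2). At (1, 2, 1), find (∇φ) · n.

∂φ/∂x = -4*y^2 + 4*y
∂φ/∂y = -8*x*y + 4*x
∂φ/∂z = 0
∇φ at (1, 2, 1) = (-8, -12, 0)
∇φ · n = (-8)(1) + (-12)(-4) + (0)(2) = 40

40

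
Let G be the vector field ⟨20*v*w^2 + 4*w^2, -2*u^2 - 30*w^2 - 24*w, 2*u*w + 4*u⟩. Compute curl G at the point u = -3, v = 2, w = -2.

(∇×G)₁ = ∂G₃/∂v − ∂G₂/∂w = 60*w + 24
(∇×G)₂ = ∂G₁/∂w − ∂G₃/∂u = 40*v*w + 6*w - 4
(∇×G)₃ = ∂G₂/∂u − ∂G₁/∂v = -4*u - 20*w^2
∇×G = (60*w + 24, 40*v*w + 6*w - 4, -4*u - 20*w^2)
At (-3, 2, -2): (-96, -176, -68).

(-96, -176, -68)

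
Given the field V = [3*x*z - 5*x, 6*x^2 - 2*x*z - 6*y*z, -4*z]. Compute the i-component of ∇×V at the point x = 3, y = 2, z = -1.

18

(∇×V)_1 = ∂V₃/∂y − ∂V₂/∂z
= 0 − (-2*x - 6*y)
= 2*x + 6*y
At (3, 2, -1): 18.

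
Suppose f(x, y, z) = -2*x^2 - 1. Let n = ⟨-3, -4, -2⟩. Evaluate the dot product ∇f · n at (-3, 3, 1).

∂f/∂x = -4*x
∂f/∂y = 0
∂f/∂z = 0
∇f at (-3, 3, 1) = (12, 0, 0)
∇f · n = (12)(-3) + (0)(-4) + (0)(-2) = -36

-36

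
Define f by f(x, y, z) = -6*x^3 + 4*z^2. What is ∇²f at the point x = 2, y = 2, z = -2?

∂²f/∂x² = -36*x
∂²f/∂y² = 0
∂²f/∂z² = 8
∇²f = -36*x + 8
At (2, 2, -2): -64.

-64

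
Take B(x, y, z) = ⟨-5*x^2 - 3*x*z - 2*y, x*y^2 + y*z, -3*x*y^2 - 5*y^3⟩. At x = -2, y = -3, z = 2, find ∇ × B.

(∇×B)₁ = ∂B₃/∂y − ∂B₂/∂z = -6*x*y - 15*y^2 - y
(∇×B)₂ = ∂B₁/∂z − ∂B₃/∂x = -3*x + 3*y^2
(∇×B)₃ = ∂B₂/∂x − ∂B₁/∂y = y^2 + 2
∇×B = (-6*x*y - 15*y^2 - y, -3*x + 3*y^2, y^2 + 2)
At (-2, -3, 2): (-168, 33, 11).

(-168, 33, 11)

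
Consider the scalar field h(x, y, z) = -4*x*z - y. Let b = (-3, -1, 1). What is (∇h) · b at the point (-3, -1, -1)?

1

∂h/∂x = -4*z
∂h/∂y = -1
∂h/∂z = -4*x
∇h at (-3, -1, -1) = (4, -1, 12)
∇h · b = (4)(-3) + (-1)(-1) + (12)(1) = 1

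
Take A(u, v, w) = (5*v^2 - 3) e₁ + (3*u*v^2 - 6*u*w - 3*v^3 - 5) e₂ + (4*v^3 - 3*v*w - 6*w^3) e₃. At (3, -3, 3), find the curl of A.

(117, 0, 39)

(∇×A)₁ = ∂A₃/∂v − ∂A₂/∂w = 6*u + 12*v^2 - 3*w
(∇×A)₂ = ∂A₁/∂w − ∂A₃/∂u = 0
(∇×A)₃ = ∂A₂/∂u − ∂A₁/∂v = 3*v^2 - 10*v - 6*w
∇×A = (6*u + 12*v^2 - 3*w, 0, 3*v^2 - 10*v - 6*w)
At (3, -3, 3): (117, 0, 39).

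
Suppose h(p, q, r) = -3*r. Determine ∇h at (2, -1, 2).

(0, 0, -3)

∂h/∂p = 0
∂h/∂q = 0
∂h/∂r = -3
∇h = (0, 0, -3)
At (2, -1, 2): (0, 0, -3).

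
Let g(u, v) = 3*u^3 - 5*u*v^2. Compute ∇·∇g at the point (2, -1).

16

∂²g/∂u² = 18*u
∂²g/∂v² = -10*u
∇²g = 8*u
At (2, -1): 16.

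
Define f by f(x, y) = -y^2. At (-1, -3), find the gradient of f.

(0, 6)

∂f/∂x = 0
∂f/∂y = -2*y
∇f = (0, -2*y)
At (-1, -3): (0, 6).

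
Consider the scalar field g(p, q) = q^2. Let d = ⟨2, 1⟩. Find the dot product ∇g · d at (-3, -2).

-4

∂g/∂p = 0
∂g/∂q = 2*q
∇g at (-3, -2) = (0, -4)
∇g · d = (0)(2) + (-4)(1) = -4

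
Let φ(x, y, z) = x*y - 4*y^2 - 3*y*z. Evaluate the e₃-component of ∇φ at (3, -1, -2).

(∇φ)_3 = ∂φ/∂z = -3*y
At (3, -1, -2): 3.

3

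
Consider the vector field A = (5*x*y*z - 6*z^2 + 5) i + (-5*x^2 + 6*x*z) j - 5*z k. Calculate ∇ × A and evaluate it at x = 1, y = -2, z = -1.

(∇×A)₁ = ∂A₃/∂y − ∂A₂/∂z = -6*x
(∇×A)₂ = ∂A₁/∂z − ∂A₃/∂x = 5*x*y - 12*z
(∇×A)₃ = ∂A₂/∂x − ∂A₁/∂y = -5*x*z - 10*x + 6*z
∇×A = (-6*x, 5*x*y - 12*z, -5*x*z - 10*x + 6*z)
At (1, -2, -1): (-6, 2, -11).

(-6, 2, -11)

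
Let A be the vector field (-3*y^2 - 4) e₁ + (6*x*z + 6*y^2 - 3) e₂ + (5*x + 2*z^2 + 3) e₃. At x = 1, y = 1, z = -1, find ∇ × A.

(∇×A)₁ = ∂A₃/∂y − ∂A₂/∂z = -6*x
(∇×A)₂ = ∂A₁/∂z − ∂A₃/∂x = -5
(∇×A)₃ = ∂A₂/∂x − ∂A₁/∂y = 6*y + 6*z
∇×A = (-6*x, -5, 6*y + 6*z)
At (1, 1, -1): (-6, -5, 0).

(-6, -5, 0)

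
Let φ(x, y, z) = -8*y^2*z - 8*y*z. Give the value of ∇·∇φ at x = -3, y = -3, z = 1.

-16

∂²φ/∂x² = 0
∂²φ/∂y² = -16*z
∂²φ/∂z² = 0
∇²φ = -16*z
At (-3, -3, 1): -16.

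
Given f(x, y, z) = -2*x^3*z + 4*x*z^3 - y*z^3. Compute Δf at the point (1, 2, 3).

0

∂²f/∂x² = -12*x*z
∂²f/∂y² = 0
∂²f/∂z² = 6*z*(4*x - y)
∇²f = 12*x*z - 6*y*z
At (1, 2, 3): 0.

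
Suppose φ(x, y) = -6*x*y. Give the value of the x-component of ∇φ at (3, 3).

(∇φ)_1 = ∂φ/∂x = -6*y
At (3, 3): -18.

-18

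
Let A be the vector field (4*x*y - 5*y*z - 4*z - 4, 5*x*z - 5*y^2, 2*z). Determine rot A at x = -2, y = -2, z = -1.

(∇×A)₁ = ∂A₃/∂y − ∂A₂/∂z = -5*x
(∇×A)₂ = ∂A₁/∂z − ∂A₃/∂x = -5*y - 4
(∇×A)₃ = ∂A₂/∂x − ∂A₁/∂y = -4*x + 10*z
∇×A = (-5*x, -5*y - 4, -4*x + 10*z)
At (-2, -2, -1): (10, 6, -2).

(10, 6, -2)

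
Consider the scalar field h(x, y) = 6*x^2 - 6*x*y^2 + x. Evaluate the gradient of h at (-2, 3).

∂h/∂x = 12*x - 6*y^2 + 1
∂h/∂y = -12*x*y
∇h = (12*x - 6*y^2 + 1, -12*x*y)
At (-2, 3): (-77, 72).

(-77, 72)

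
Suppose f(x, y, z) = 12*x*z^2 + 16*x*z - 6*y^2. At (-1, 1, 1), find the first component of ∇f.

28

(∇f)_1 = ∂f/∂x = 12*z^2 + 16*z
At (-1, 1, 1): 28.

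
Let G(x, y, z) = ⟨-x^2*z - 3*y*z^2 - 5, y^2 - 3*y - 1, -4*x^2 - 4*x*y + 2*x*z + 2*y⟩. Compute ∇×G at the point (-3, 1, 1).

(14, -37, 3)

(∇×G)₁ = ∂G₃/∂y − ∂G₂/∂z = -4*x + 2
(∇×G)₂ = ∂G₁/∂z − ∂G₃/∂x = -x^2 + 8*x - 6*y*z + 4*y - 2*z
(∇×G)₃ = ∂G₂/∂x − ∂G₁/∂y = 3*z^2
∇×G = (-4*x + 2, -x^2 + 8*x - 6*y*z + 4*y - 2*z, 3*z^2)
At (-3, 1, 1): (14, -37, 3).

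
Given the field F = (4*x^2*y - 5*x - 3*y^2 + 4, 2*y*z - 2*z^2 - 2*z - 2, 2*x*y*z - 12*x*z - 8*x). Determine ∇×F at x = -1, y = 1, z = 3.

(∇×F)₁ = ∂F₃/∂y − ∂F₂/∂z = 2*x*z - 2*y + 4*z + 2
(∇×F)₂ = ∂F₁/∂z − ∂F₃/∂x = -2*y*z + 12*z + 8
(∇×F)₃ = ∂F₂/∂x − ∂F₁/∂y = -4*x^2 + 6*y
∇×F = (2*x*z - 2*y + 4*z + 2, -2*y*z + 12*z + 8, -4*x^2 + 6*y)
At (-1, 1, 3): (6, 38, 2).

(6, 38, 2)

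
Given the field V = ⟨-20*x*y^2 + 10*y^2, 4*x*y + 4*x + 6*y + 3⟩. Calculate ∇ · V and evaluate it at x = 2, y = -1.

-6

∂V₁/∂x = -20*y^2
∂V₂/∂y = 4*x + 6
∇·V = 4*x - 20*y^2 + 6
At (2, -1): -6.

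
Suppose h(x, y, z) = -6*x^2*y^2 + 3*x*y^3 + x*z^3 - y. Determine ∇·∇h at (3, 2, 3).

6

∂²h/∂x² = -12*y^2
∂²h/∂y² = 6*x*(-2*x + 3*y)
∂²h/∂z² = 6*x*z
∇²h = -12*x^2 + 18*x*y + 6*x*z - 12*y^2
At (3, 2, 3): 6.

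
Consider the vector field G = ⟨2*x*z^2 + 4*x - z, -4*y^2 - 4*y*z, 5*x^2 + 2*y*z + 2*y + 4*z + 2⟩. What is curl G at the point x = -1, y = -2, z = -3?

(∇×G)₁ = ∂G₃/∂y − ∂G₂/∂z = 4*y + 2*z + 2
(∇×G)₂ = ∂G₁/∂z − ∂G₃/∂x = 4*x*z - 10*x - 1
(∇×G)₃ = ∂G₂/∂x − ∂G₁/∂y = 0
∇×G = (4*y + 2*z + 2, 4*x*z - 10*x - 1, 0)
At (-1, -2, -3): (-12, 21, 0).

(-12, 21, 0)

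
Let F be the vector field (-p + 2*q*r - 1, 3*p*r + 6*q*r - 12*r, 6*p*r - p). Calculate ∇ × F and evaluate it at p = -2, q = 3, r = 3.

(0, -11, 3)

(∇×F)₁ = ∂F₃/∂q − ∂F₂/∂r = -3*p - 6*q + 12
(∇×F)₂ = ∂F₁/∂r − ∂F₃/∂p = 2*q - 6*r + 1
(∇×F)₃ = ∂F₂/∂p − ∂F₁/∂q = r
∇×F = (-3*p - 6*q + 12, 2*q - 6*r + 1, r)
At (-2, 3, 3): (0, -11, 3).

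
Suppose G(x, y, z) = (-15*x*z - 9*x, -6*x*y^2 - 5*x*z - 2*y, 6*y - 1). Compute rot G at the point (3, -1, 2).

(∇×G)₁ = ∂G₃/∂y − ∂G₂/∂z = 5*x + 6
(∇×G)₂ = ∂G₁/∂z − ∂G₃/∂x = -15*x
(∇×G)₃ = ∂G₂/∂x − ∂G₁/∂y = -6*y^2 - 5*z
∇×G = (5*x + 6, -15*x, -6*y^2 - 5*z)
At (3, -1, 2): (21, -45, -16).

(21, -45, -16)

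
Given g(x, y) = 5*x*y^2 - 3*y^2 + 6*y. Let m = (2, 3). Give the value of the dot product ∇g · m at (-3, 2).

∂g/∂x = 5*y^2
∂g/∂y = 10*x*y - 6*y + 6
∇g at (-3, 2) = (20, -66)
∇g · m = (20)(2) + (-66)(3) = -158

-158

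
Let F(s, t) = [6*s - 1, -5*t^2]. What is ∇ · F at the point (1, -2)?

26

∂F₁/∂s = 6
∂F₂/∂t = -10*t
∇·F = -10*t + 6
At (1, -2): 26.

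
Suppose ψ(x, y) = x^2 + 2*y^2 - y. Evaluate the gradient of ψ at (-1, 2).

∂ψ/∂x = 2*x
∂ψ/∂y = 4*y - 1
∇ψ = (2*x, 4*y - 1)
At (-1, 2): (-2, 7).

(-2, 7)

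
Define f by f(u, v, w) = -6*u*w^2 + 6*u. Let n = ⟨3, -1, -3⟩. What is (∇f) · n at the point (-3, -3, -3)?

180

∂f/∂u = -6*w^2 + 6
∂f/∂v = 0
∂f/∂w = -12*u*w
∇f at (-3, -3, -3) = (-48, 0, -108)
∇f · n = (-48)(3) + (0)(-1) + (-108)(-3) = 180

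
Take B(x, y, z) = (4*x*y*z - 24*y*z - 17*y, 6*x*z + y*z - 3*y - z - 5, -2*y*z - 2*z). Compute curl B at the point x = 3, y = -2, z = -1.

(∇×B)₁ = ∂B₃/∂y − ∂B₂/∂z = -6*x - y - 2*z + 1
(∇×B)₂ = ∂B₁/∂z − ∂B₃/∂x = 4*x*y - 24*y
(∇×B)₃ = ∂B₂/∂x − ∂B₁/∂y = -4*x*z + 30*z + 17
∇×B = (-6*x - y - 2*z + 1, 4*x*y - 24*y, -4*x*z + 30*z + 17)
At (3, -2, -1): (-13, 24, -1).

(-13, 24, -1)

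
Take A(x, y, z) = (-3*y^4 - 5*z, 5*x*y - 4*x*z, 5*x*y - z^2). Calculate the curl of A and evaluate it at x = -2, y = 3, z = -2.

(∇×A)₁ = ∂A₃/∂y − ∂A₂/∂z = 9*x
(∇×A)₂ = ∂A₁/∂z − ∂A₃/∂x = -5*y - 5
(∇×A)₃ = ∂A₂/∂x − ∂A₁/∂y = 12*y^3 + 5*y - 4*z
∇×A = (9*x, -5*y - 5, 12*y^3 + 5*y - 4*z)
At (-2, 3, -2): (-18, -20, 347).

(-18, -20, 347)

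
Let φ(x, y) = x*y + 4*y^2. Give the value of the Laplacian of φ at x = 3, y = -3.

8

∂²φ/∂x² = 0
∂²φ/∂y² = 8
∇²φ = 8
At (3, -3): 8.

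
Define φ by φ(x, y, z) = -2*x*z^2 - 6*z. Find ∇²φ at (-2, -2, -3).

8

∂²φ/∂x² = 0
∂²φ/∂y² = 0
∂²φ/∂z² = -4*x
∇²φ = -4*x
At (-2, -2, -3): 8.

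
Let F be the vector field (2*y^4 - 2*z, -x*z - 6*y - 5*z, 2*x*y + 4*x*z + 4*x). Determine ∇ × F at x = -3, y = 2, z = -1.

(∇×F)₁ = ∂F₃/∂y − ∂F₂/∂z = 3*x + 5
(∇×F)₂ = ∂F₁/∂z − ∂F₃/∂x = -2*y - 4*z - 6
(∇×F)₃ = ∂F₂/∂x − ∂F₁/∂y = -8*y^3 - z
∇×F = (3*x + 5, -2*y - 4*z - 6, -8*y^3 - z)
At (-3, 2, -1): (-4, -6, -63).

(-4, -6, -63)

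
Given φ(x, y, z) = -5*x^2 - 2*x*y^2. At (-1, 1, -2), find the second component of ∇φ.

4

(∇φ)_2 = ∂φ/∂y = -4*x*y
At (-1, 1, -2): 4.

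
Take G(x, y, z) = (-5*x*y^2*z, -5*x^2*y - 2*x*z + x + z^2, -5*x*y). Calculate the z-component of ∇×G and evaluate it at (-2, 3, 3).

(∇×G)_3 = ∂G₂/∂x − ∂G₁/∂y
= -10*x*y - 2*z + 1 − (-10*x*y*z)
= 10*x*y*z - 10*x*y - 2*z + 1
At (-2, 3, 3): -125.

-125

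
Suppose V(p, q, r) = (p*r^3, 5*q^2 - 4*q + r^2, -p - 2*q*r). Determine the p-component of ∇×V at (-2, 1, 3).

-12

(∇×V)_1 = ∂V₃/∂q − ∂V₂/∂r
= -2*r − (2*r)
= -4*r
At (-2, 1, 3): -12.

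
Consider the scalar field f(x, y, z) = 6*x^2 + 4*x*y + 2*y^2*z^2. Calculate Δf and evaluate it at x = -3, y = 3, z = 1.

52

∂²f/∂x² = 12
∂²f/∂y² = 4*z^2
∂²f/∂z² = 4*y^2
∇²f = 4*y^2 + 4*z^2 + 12
At (-3, 3, 1): 52.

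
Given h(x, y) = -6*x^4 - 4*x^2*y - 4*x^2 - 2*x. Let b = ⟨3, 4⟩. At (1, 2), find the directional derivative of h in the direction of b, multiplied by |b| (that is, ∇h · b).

∂h/∂x = -24*x^3 - 8*x*y - 8*x - 2
∂h/∂y = -4*x^2
∇h at (1, 2) = (-50, -4)
∇h · b = (-50)(3) + (-4)(4) = -166

-166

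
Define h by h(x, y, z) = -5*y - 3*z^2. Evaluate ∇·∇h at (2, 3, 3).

-6

∂²h/∂x² = 0
∂²h/∂y² = 0
∂²h/∂z² = -6
∇²h = -6
At (2, 3, 3): -6.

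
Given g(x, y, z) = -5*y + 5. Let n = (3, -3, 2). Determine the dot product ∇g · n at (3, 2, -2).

∂g/∂x = 0
∂g/∂y = -5
∂g/∂z = 0
∇g at (3, 2, -2) = (0, -5, 0)
∇g · n = (0)(3) + (-5)(-3) + (0)(2) = 15

15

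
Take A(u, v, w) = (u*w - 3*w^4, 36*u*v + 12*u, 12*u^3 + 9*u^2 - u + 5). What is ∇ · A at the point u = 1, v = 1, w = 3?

∂A₁/∂u = w
∂A₂/∂v = 36*u
∂A₃/∂w = 0
∇·A = 36*u + w
At (1, 1, 3): 39.

39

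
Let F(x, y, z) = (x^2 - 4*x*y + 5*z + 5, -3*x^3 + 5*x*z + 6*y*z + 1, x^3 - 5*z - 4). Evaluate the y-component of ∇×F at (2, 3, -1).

-7

(∇×F)_2 = ∂F₁/∂z − ∂F₃/∂x
= 5 − (3*x^2)
= -3*x^2 + 5
At (2, 3, -1): -7.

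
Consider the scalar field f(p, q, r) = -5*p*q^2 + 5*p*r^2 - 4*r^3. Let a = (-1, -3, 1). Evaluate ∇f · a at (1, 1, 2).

-13

∂f/∂p = -5*q^2 + 5*r^2
∂f/∂q = -10*p*q
∂f/∂r = 10*p*r - 12*r^2
∇f at (1, 1, 2) = (15, -10, -28)
∇f · a = (15)(-1) + (-10)(-3) + (-28)(1) = -13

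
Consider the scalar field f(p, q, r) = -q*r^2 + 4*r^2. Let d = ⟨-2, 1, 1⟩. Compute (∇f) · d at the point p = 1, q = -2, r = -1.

∂f/∂p = 0
∂f/∂q = -r^2
∂f/∂r = -2*q*r + 8*r
∇f at (1, -2, -1) = (0, -1, -12)
∇f · d = (0)(-2) + (-1)(1) + (-12)(1) = -13

-13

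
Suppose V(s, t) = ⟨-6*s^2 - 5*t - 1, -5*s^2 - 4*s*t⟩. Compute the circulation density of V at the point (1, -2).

3

∂V₂/∂s = -10*s - 4*t
∂V₁/∂t = -5
Scalar curl = -10*s - 4*t + 5
At (1, -2): 3.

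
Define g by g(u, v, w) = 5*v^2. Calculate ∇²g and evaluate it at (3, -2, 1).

10

∂²g/∂u² = 0
∂²g/∂v² = 10
∂²g/∂w² = 0
∇²g = 10
At (3, -2, 1): 10.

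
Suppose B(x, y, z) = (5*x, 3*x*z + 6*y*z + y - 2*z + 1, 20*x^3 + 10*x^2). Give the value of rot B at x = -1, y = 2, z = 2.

(∇×B)₁ = ∂B₃/∂y − ∂B₂/∂z = -3*x - 6*y + 2
(∇×B)₂ = ∂B₁/∂z − ∂B₃/∂x = -60*x^2 - 20*x
(∇×B)₃ = ∂B₂/∂x − ∂B₁/∂y = 3*z
∇×B = (-3*x - 6*y + 2, -60*x^2 - 20*x, 3*z)
At (-1, 2, 2): (-7, -40, 6).

(-7, -40, 6)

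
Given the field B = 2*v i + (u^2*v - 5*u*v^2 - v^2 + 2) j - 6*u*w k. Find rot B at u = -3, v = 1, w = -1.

(∇×B)₁ = ∂B₃/∂v − ∂B₂/∂w = 0
(∇×B)₂ = ∂B₁/∂w − ∂B₃/∂u = 6*w
(∇×B)₃ = ∂B₂/∂u − ∂B₁/∂v = 2*u*v - 5*v^2 - 2
∇×B = (0, 6*w, 2*u*v - 5*v^2 - 2)
At (-3, 1, -1): (0, -6, -13).

(0, -6, -13)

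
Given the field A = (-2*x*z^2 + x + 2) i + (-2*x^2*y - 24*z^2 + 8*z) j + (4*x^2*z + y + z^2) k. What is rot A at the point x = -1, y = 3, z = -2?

(-103, -24, 12)

(∇×A)₁ = ∂A₃/∂y − ∂A₂/∂z = 48*z - 7
(∇×A)₂ = ∂A₁/∂z − ∂A₃/∂x = -12*x*z
(∇×A)₃ = ∂A₂/∂x − ∂A₁/∂y = -4*x*y
∇×A = (48*z - 7, -12*x*z, -4*x*y)
At (-1, 3, -2): (-103, -24, 12).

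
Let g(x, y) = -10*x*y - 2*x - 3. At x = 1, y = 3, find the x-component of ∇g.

(∇g)_1 = ∂g/∂x = -10*y - 2
At (1, 3): -32.

-32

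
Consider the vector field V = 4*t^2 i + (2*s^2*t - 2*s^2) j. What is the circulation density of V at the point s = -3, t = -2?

52

∂V₂/∂s = 4*s*t - 4*s
∂V₁/∂t = 8*t
Scalar curl = 4*s*t - 4*s - 8*t
At (-3, -2): 52.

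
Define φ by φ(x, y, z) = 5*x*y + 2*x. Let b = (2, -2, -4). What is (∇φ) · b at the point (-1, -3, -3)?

∂φ/∂x = 5*y + 2
∂φ/∂y = 5*x
∂φ/∂z = 0
∇φ at (-1, -3, -3) = (-13, -5, 0)
∇φ · b = (-13)(2) + (-5)(-2) + (0)(-4) = -16

-16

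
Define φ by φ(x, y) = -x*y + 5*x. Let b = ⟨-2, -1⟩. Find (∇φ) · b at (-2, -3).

∂φ/∂x = -y + 5
∂φ/∂y = -x
∇φ at (-2, -3) = (8, 2)
∇φ · b = (8)(-2) + (2)(-1) = -18

-18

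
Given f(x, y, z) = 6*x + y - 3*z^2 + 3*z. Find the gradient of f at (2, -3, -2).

∂f/∂x = 6
∂f/∂y = 1
∂f/∂z = -6*z + 3
∇f = (6, 1, -6*z + 3)
At (2, -3, -2): (6, 1, 15).

(6, 1, 15)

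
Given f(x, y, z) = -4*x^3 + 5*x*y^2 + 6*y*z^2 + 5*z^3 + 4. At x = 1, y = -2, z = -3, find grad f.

(8, 34, 207)

∂f/∂x = -12*x^2 + 5*y^2
∂f/∂y = 10*x*y + 6*z^2
∂f/∂z = 12*y*z + 15*z^2
∇f = (-12*x^2 + 5*y^2, 10*x*y + 6*z^2, 12*y*z + 15*z^2)
At (1, -2, -3): (8, 34, 207).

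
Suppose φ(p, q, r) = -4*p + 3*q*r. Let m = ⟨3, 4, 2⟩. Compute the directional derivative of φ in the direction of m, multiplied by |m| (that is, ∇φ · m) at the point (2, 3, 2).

30

∂φ/∂p = -4
∂φ/∂q = 3*r
∂φ/∂r = 3*q
∇φ at (2, 3, 2) = (-4, 6, 9)
∇φ · m = (-4)(3) + (6)(4) + (9)(2) = 30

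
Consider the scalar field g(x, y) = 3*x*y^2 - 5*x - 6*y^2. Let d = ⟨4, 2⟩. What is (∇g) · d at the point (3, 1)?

4

∂g/∂x = 3*y^2 - 5
∂g/∂y = 6*x*y - 12*y
∇g at (3, 1) = (-2, 6)
∇g · d = (-2)(4) + (6)(2) = 4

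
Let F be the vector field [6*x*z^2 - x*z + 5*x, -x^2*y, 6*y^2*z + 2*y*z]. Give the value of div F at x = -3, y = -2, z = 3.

67

∂F₁/∂x = 6*z^2 - z + 5
∂F₂/∂y = -x^2
∂F₃/∂z = 6*y^2 + 2*y
∇·F = -x^2 + 6*y^2 + 2*y + 6*z^2 - z + 5
At (-3, -2, 3): 67.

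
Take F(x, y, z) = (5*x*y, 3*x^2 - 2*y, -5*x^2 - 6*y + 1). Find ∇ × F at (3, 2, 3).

(-6, 30, 3)

(∇×F)₁ = ∂F₃/∂y − ∂F₂/∂z = -6
(∇×F)₂ = ∂F₁/∂z − ∂F₃/∂x = 10*x
(∇×F)₃ = ∂F₂/∂x − ∂F₁/∂y = x
∇×F = (-6, 10*x, x)
At (3, 2, 3): (-6, 30, 3).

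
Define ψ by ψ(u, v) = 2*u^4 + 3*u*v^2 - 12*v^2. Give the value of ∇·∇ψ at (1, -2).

6

∂²ψ/∂u² = 24*u^2
∂²ψ/∂v² = 6*(u - 4)
∇²ψ = 24*u^2 + 6*u - 24
At (1, -2): 6.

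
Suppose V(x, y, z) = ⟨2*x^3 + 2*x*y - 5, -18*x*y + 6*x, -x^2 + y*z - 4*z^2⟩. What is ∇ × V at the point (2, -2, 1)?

(∇×V)₁ = ∂V₃/∂y − ∂V₂/∂z = z
(∇×V)₂ = ∂V₁/∂z − ∂V₃/∂x = 2*x
(∇×V)₃ = ∂V₂/∂x − ∂V₁/∂y = -2*x - 18*y + 6
∇×V = (z, 2*x, -2*x - 18*y + 6)
At (2, -2, 1): (1, 4, 38).

(1, 4, 38)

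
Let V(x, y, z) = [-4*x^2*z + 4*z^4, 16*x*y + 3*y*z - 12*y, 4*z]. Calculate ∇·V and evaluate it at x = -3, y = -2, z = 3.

∂V₁/∂x = -8*x*z
∂V₂/∂y = 16*x + 3*z - 12
∂V₃/∂z = 4
∇·V = -8*x*z + 16*x + 3*z - 8
At (-3, -2, 3): 25.

25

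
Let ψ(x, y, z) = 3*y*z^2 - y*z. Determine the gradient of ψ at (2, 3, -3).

(0, 30, -57)

∂ψ/∂x = 0
∂ψ/∂y = 3*z^2 - z
∂ψ/∂z = 6*y*z - y
∇ψ = (0, 3*z^2 - z, 6*y*z - y)
At (2, 3, -3): (0, 30, -57).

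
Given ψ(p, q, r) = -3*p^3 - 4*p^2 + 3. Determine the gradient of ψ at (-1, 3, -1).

∂ψ/∂p = -9*p^2 - 8*p
∂ψ/∂q = 0
∂ψ/∂r = 0
∇ψ = (-9*p^2 - 8*p, 0, 0)
At (-1, 3, -1): (-1, 0, 0).

(-1, 0, 0)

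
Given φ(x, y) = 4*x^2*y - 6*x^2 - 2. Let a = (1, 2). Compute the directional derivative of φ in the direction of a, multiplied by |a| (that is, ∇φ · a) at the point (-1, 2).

4

∂φ/∂x = 8*x*y - 12*x
∂φ/∂y = 4*x^2
∇φ at (-1, 2) = (-4, 4)
∇φ · a = (-4)(1) + (4)(2) = 4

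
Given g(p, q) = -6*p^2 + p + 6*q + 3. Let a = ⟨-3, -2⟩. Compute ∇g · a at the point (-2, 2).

-87

∂g/∂p = -12*p + 1
∂g/∂q = 6
∇g at (-2, 2) = (25, 6)
∇g · a = (25)(-3) + (6)(-2) = -87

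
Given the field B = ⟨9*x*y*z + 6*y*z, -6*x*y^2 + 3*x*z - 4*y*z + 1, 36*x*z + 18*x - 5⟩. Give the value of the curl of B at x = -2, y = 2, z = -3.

(∇×B)₁ = ∂B₃/∂y − ∂B₂/∂z = -3*x + 4*y
(∇×B)₂ = ∂B₁/∂z − ∂B₃/∂x = 9*x*y + 6*y - 36*z - 18
(∇×B)₃ = ∂B₂/∂x − ∂B₁/∂y = -9*x*z - 6*y^2 - 3*z
∇×B = (-3*x + 4*y, 9*x*y + 6*y - 36*z - 18, -9*x*z - 6*y^2 - 3*z)
At (-2, 2, -3): (14, 66, -69).

(14, 66, -69)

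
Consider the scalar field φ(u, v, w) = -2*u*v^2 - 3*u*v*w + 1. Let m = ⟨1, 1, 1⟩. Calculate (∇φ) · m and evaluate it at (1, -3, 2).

15

∂φ/∂u = -2*v^2 - 3*v*w
∂φ/∂v = -4*u*v - 3*u*w
∂φ/∂w = -3*u*v
∇φ at (1, -3, 2) = (0, 6, 9)
∇φ · m = (0)(1) + (6)(1) + (9)(1) = 15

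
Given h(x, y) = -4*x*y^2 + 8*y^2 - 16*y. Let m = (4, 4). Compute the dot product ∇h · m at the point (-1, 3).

∂h/∂x = -4*y^2
∂h/∂y = -8*x*y + 16*y - 16
∇h at (-1, 3) = (-36, 56)
∇h · m = (-36)(4) + (56)(4) = 80

80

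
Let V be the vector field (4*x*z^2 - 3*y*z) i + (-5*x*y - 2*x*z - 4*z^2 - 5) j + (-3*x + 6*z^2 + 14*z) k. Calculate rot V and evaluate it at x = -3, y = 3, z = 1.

(2, -30, -14)

(∇×V)₁ = ∂V₃/∂y − ∂V₂/∂z = 2*x + 8*z
(∇×V)₂ = ∂V₁/∂z − ∂V₃/∂x = 8*x*z - 3*y + 3
(∇×V)₃ = ∂V₂/∂x − ∂V₁/∂y = -5*y + z
∇×V = (2*x + 8*z, 8*x*z - 3*y + 3, -5*y + z)
At (-3, 3, 1): (2, -30, -14).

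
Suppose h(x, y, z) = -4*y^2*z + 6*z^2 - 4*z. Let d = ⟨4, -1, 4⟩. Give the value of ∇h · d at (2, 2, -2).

-208

∂h/∂x = 0
∂h/∂y = -8*y*z
∂h/∂z = -4*y^2 + 12*z - 4
∇h at (2, 2, -2) = (0, 32, -44)
∇h · d = (0)(4) + (32)(-1) + (-44)(4) = -208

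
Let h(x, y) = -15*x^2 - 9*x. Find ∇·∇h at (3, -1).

∂²h/∂x² = -30
∂²h/∂y² = 0
∇²h = -30
At (3, -1): -30.

-30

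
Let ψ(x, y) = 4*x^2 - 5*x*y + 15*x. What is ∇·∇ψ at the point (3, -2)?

∂²ψ/∂x² = 8
∂²ψ/∂y² = 0
∇²ψ = 8
At (3, -2): 8.

8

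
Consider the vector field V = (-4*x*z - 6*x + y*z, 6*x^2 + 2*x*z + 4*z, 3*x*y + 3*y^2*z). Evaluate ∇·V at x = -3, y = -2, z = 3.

∂V₁/∂x = -4*z - 6
∂V₂/∂y = 0
∂V₃/∂z = 3*y^2
∇·V = 3*y^2 - 4*z - 6
At (-3, -2, 3): -6.

-6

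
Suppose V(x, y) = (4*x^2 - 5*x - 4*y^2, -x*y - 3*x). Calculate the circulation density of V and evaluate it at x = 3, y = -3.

-24

∂V₂/∂x = -y - 3
∂V₁/∂y = -8*y
Scalar curl = 7*y - 3
At (3, -3): -24.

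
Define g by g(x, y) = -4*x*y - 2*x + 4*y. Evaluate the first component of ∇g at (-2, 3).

(∇g)_1 = ∂g/∂x = -4*y - 2
At (-2, 3): -14.

-14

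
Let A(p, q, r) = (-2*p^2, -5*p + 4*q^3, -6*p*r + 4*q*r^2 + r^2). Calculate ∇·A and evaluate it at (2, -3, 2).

∂A₁/∂p = -4*p
∂A₂/∂q = 12*q^2
∂A₃/∂r = -6*p + 8*q*r + 2*r
∇·A = -10*p + 12*q^2 + 8*q*r + 2*r
At (2, -3, 2): 44.

44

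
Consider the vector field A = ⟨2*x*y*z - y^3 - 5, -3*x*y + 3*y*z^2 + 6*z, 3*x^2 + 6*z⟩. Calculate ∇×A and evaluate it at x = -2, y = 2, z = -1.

(6, 4, 2)

(∇×A)₁ = ∂A₃/∂y − ∂A₂/∂z = -6*y*z - 6
(∇×A)₂ = ∂A₁/∂z − ∂A₃/∂x = 2*x*y - 6*x
(∇×A)₃ = ∂A₂/∂x − ∂A₁/∂y = -2*x*z + 3*y^2 - 3*y
∇×A = (-6*y*z - 6, 2*x*y - 6*x, -2*x*z + 3*y^2 - 3*y)
At (-2, 2, -1): (6, 4, 2).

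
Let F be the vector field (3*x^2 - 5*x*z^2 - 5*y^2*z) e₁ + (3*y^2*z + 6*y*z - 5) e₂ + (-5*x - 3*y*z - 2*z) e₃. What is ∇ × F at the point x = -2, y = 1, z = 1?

(∇×F)₁ = ∂F₃/∂y − ∂F₂/∂z = -3*y^2 - 6*y - 3*z
(∇×F)₂ = ∂F₁/∂z − ∂F₃/∂x = -10*x*z - 5*y^2 + 5
(∇×F)₃ = ∂F₂/∂x − ∂F₁/∂y = 10*y*z
∇×F = (-3*y^2 - 6*y - 3*z, -10*x*z - 5*y^2 + 5, 10*y*z)
At (-2, 1, 1): (-12, 20, 10).

(-12, 20, 10)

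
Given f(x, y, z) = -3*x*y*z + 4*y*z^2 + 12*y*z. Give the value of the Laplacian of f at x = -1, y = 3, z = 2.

∂²f/∂x² = 0
∂²f/∂y² = 0
∂²f/∂z² = 8*y
∇²f = 8*y
At (-1, 3, 2): 24.

24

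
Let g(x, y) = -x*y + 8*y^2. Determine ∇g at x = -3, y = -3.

(3, -45)

∂g/∂x = -y
∂g/∂y = -x + 16*y
∇g = (-y, -x + 16*y)
At (-3, -3): (3, -45).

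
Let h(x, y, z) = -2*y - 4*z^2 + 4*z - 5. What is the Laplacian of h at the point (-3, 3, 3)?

∂²h/∂x² = 0
∂²h/∂y² = 0
∂²h/∂z² = -8
∇²h = -8
At (-3, 3, 3): -8.

-8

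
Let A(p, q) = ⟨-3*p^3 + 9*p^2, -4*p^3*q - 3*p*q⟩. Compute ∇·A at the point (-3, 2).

-18

∂A₁/∂p = -9*p^2 + 18*p
∂A₂/∂q = -4*p^3 - 3*p
∇·A = -4*p^3 - 9*p^2 + 15*p
At (-3, 2): -18.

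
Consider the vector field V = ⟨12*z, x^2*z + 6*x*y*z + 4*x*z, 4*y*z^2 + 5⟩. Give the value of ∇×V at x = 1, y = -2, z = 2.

(∇×V)₁ = ∂V₃/∂y − ∂V₂/∂z = -x^2 - 6*x*y - 4*x + 4*z^2
(∇×V)₂ = ∂V₁/∂z − ∂V₃/∂x = 12
(∇×V)₃ = ∂V₂/∂x − ∂V₁/∂y = 2*x*z + 6*y*z + 4*z
∇×V = (-x^2 - 6*x*y - 4*x + 4*z^2, 12, 2*x*z + 6*y*z + 4*z)
At (1, -2, 2): (23, 12, -12).

(23, 12, -12)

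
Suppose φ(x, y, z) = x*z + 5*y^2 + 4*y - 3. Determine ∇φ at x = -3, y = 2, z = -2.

∂φ/∂x = z
∂φ/∂y = 10*y + 4
∂φ/∂z = x
∇φ = (z, 10*y + 4, x)
At (-3, 2, -2): (-2, 24, -3).

(-2, 24, -3)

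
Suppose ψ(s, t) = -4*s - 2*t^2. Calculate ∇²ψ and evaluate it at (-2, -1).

-4

∂²ψ/∂s² = 0
∂²ψ/∂t² = -4
∇²ψ = -4
At (-2, -1): -4.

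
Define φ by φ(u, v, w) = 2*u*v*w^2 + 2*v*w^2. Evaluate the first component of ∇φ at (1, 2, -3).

(∇φ)_1 = ∂φ/∂u = 2*v*w^2
At (1, 2, -3): 36.

36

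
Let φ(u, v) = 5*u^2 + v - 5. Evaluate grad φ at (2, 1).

(20, 1)

∂φ/∂u = 10*u
∂φ/∂v = 1
∇φ = (10*u, 1)
At (2, 1): (20, 1).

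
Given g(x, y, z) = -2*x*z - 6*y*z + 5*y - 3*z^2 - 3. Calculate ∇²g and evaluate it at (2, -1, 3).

-6

∂²g/∂x² = 0
∂²g/∂y² = 0
∂²g/∂z² = -6
∇²g = -6
At (2, -1, 3): -6.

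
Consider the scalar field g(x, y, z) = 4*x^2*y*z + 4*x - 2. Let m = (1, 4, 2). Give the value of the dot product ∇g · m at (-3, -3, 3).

436

∂g/∂x = 8*x*y*z + 4
∂g/∂y = 4*x^2*z
∂g/∂z = 4*x^2*y
∇g at (-3, -3, 3) = (220, 108, -108)
∇g · m = (220)(1) + (108)(4) + (-108)(2) = 436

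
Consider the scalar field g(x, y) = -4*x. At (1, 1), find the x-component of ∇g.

-4

(∇g)_1 = ∂g/∂x = -4
At (1, 1): -4.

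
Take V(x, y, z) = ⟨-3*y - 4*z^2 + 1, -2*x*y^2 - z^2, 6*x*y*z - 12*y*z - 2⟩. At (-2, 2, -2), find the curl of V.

(44, 40, -5)

(∇×V)₁ = ∂V₃/∂y − ∂V₂/∂z = 6*x*z - 10*z
(∇×V)₂ = ∂V₁/∂z − ∂V₃/∂x = -6*y*z - 8*z
(∇×V)₃ = ∂V₂/∂x − ∂V₁/∂y = -2*y^2 + 3
∇×V = (6*x*z - 10*z, -6*y*z - 8*z, -2*y^2 + 3)
At (-2, 2, -2): (44, 40, -5).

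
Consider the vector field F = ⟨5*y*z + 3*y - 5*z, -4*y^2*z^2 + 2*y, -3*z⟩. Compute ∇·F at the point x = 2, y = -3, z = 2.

∂F₁/∂x = 0
∂F₂/∂y = -8*y*z^2 + 2
∂F₃/∂z = -3
∇·F = -8*y*z^2 - 1
At (2, -3, 2): 95.

95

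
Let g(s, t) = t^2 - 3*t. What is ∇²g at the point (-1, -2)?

2

∂²g/∂s² = 0
∂²g/∂t² = 2
∇²g = 2
At (-1, -2): 2.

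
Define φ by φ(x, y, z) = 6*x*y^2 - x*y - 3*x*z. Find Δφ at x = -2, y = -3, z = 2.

∂²φ/∂x² = 0
∂²φ/∂y² = 12*x
∂²φ/∂z² = 0
∇²φ = 12*x
At (-2, -3, 2): -24.

-24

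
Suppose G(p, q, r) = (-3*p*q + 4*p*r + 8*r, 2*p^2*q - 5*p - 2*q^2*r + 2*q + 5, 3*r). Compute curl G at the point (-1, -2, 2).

(8, 4, 0)

(∇×G)₁ = ∂G₃/∂q − ∂G₂/∂r = 2*q^2
(∇×G)₂ = ∂G₁/∂r − ∂G₃/∂p = 4*p + 8
(∇×G)₃ = ∂G₂/∂p − ∂G₁/∂q = 4*p*q + 3*p - 5
∇×G = (2*q^2, 4*p + 8, 4*p*q + 3*p - 5)
At (-1, -2, 2): (8, 4, 0).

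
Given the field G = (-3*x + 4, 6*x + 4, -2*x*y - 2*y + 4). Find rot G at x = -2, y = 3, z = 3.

(∇×G)₁ = ∂G₃/∂y − ∂G₂/∂z = -2*x - 2
(∇×G)₂ = ∂G₁/∂z − ∂G₃/∂x = 2*y
(∇×G)₃ = ∂G₂/∂x − ∂G₁/∂y = 6
∇×G = (-2*x - 2, 2*y, 6)
At (-2, 3, 3): (2, 6, 6).

(2, 6, 6)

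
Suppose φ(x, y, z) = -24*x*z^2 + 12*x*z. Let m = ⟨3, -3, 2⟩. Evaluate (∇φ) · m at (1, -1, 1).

∂φ/∂x = -24*z^2 + 12*z
∂φ/∂y = 0
∂φ/∂z = -48*x*z + 12*x
∇φ at (1, -1, 1) = (-12, 0, -36)
∇φ · m = (-12)(3) + (0)(-3) + (-36)(2) = -108

-108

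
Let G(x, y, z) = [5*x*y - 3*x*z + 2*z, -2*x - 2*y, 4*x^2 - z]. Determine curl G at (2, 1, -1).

(∇×G)₁ = ∂G₃/∂y − ∂G₂/∂z = 0
(∇×G)₂ = ∂G₁/∂z − ∂G₃/∂x = -11*x + 2
(∇×G)₃ = ∂G₂/∂x − ∂G₁/∂y = -5*x - 2
∇×G = (0, -11*x + 2, -5*x - 2)
At (2, 1, -1): (0, -20, -12).

(0, -20, -12)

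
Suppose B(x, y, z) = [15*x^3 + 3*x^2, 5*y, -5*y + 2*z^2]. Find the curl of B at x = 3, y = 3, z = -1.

(∇×B)₁ = ∂B₃/∂y − ∂B₂/∂z = -5
(∇×B)₂ = ∂B₁/∂z − ∂B₃/∂x = 0
(∇×B)₃ = ∂B₂/∂x − ∂B₁/∂y = 0
∇×B = (-5, 0, 0)
At (3, 3, -1): (-5, 0, 0).

(-5, 0, 0)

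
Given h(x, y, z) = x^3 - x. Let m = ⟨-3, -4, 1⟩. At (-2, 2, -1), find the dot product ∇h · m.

∂h/∂x = 3*x^2 - 1
∂h/∂y = 0
∂h/∂z = 0
∇h at (-2, 2, -1) = (11, 0, 0)
∇h · m = (11)(-3) + (0)(-4) + (0)(1) = -33

-33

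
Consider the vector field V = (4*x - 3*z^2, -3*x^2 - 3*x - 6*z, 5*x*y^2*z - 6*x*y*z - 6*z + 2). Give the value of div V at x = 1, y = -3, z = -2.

61

∂V₁/∂x = 4
∂V₂/∂y = 0
∂V₃/∂z = 5*x*y^2 - 6*x*y - 6
∇·V = 5*x*y^2 - 6*x*y - 2
At (1, -3, -2): 61.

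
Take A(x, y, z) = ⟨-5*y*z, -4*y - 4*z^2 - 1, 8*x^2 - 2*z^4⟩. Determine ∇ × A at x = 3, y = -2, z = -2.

(∇×A)₁ = ∂A₃/∂y − ∂A₂/∂z = 8*z
(∇×A)₂ = ∂A₁/∂z − ∂A₃/∂x = -16*x - 5*y
(∇×A)₃ = ∂A₂/∂x − ∂A₁/∂y = 5*z
∇×A = (8*z, -16*x - 5*y, 5*z)
At (3, -2, -2): (-16, -38, -10).

(-16, -38, -10)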